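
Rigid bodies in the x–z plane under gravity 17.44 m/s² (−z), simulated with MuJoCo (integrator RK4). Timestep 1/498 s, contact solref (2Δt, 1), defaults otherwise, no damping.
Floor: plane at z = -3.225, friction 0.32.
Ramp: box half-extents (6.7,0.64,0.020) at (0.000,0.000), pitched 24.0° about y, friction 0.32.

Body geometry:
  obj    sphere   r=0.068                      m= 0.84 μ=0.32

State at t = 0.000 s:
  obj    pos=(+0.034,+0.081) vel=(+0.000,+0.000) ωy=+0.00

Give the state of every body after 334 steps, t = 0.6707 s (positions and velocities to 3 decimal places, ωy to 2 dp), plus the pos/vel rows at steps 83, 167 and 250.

State at t = 0.6707 s:
  obj    pos=(+1.075,-0.382) vel=(+3.104,-1.382) ωy=+49.97

Key-timestep trajectory:
   step    t(s)  obj.x    obj.z    obj.vx   obj.vz 
     83  0.1667   +0.098  +0.053  +0.772  -0.344
    167  0.3353   +0.294  -0.035  +1.552  -0.691
    250  0.5020   +0.617  -0.179  +2.324  -1.035


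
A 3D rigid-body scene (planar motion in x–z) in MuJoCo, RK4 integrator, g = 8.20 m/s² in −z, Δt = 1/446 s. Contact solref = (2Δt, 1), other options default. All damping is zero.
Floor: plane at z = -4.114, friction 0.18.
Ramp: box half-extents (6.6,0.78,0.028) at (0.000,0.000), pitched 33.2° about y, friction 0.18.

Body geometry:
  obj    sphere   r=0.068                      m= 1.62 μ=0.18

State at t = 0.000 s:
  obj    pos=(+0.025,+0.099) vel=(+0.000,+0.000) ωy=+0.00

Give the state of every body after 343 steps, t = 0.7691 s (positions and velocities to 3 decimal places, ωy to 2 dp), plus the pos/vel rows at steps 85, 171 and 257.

State at t = 0.7691 s:
  obj    pos=(+0.832,-0.430) vel=(+2.096,-1.374) ωy=+34.81

Key-timestep trajectory:
   step    t(s)  obj.x    obj.z    obj.vx   obj.vz 
     85  0.1906   +0.075  +0.066  +0.520  -0.344
    171  0.3834   +0.226  -0.033  +1.049  -0.680
    257  0.5762   +0.478  -0.198  +1.570  -1.032


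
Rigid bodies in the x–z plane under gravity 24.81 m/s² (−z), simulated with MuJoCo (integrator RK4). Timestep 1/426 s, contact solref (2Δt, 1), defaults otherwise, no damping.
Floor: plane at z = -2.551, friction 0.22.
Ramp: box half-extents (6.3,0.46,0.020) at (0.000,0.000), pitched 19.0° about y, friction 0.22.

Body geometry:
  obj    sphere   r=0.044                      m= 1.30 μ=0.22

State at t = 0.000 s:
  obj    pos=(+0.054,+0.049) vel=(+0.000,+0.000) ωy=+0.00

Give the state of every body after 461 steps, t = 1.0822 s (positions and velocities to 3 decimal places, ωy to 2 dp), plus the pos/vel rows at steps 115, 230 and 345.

State at t = 1.0822 s:
  obj    pos=(+3.248,-1.051) vel=(+5.903,-2.033) ωy=+141.89

Key-timestep trajectory:
   step    t(s)  obj.x    obj.z    obj.vx   obj.vz 
    115  0.2700   +0.253  -0.019  +1.473  -0.507
    230  0.5399   +0.849  -0.225  +2.945  -1.014
    345  0.8099   +1.843  -0.567  +4.418  -1.521


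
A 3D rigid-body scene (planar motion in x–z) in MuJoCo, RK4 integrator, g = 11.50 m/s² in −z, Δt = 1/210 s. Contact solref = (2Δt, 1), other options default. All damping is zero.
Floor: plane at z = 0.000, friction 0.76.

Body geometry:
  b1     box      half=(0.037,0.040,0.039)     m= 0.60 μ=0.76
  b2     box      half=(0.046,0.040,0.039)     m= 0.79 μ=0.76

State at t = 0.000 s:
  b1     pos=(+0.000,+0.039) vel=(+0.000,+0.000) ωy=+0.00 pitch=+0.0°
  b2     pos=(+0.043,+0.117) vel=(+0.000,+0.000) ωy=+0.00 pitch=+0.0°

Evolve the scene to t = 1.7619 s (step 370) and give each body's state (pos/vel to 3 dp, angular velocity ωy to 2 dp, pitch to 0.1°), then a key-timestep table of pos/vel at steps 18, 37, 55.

State at t = 1.7619 s:
  b1     pos=(+0.000,+0.039) vel=(+0.000,+0.000) ωy=+0.00 pitch=+0.0°
  b2     pos=(+0.089,+0.046) vel=(+0.000,+0.000) ωy=+0.00 pitch=+90.0°

Key-timestep trajectory:
   step    t(s)  b1.x    b1.z    b1.vx   b1.vz   b2.x    b2.z    b2.vx   b2.vz 
     18  0.0857   +0.000  +0.039  +0.000  +0.000   +0.047  +0.116  +0.098  -0.025
     37  0.1762   +0.000  +0.039  +0.000  +0.000   +0.063  +0.107  +0.266  -0.240
     55  0.2619   +0.000  +0.039  +0.000  +0.000   +0.087  +0.054  +0.285  -1.108


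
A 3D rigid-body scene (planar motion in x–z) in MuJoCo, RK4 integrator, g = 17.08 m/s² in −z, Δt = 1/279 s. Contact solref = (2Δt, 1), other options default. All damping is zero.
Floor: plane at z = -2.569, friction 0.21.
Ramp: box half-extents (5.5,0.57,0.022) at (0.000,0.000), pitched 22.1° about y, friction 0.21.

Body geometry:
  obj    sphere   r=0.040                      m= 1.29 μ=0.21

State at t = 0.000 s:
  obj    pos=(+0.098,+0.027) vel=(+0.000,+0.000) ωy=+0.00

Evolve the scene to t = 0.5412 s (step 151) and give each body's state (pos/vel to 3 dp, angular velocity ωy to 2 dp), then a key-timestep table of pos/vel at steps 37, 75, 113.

State at t = 0.5412 s:
  obj    pos=(+0.721,-0.226) vel=(+2.302,-0.935) ωy=+62.09

Key-timestep trajectory:
   step    t(s)  obj.x    obj.z    obj.vx   obj.vz 
     37  0.1326   +0.135  +0.012  +0.564  -0.229
     75  0.2688   +0.252  -0.035  +1.143  -0.464
    113  0.4050   +0.447  -0.115  +1.723  -0.699


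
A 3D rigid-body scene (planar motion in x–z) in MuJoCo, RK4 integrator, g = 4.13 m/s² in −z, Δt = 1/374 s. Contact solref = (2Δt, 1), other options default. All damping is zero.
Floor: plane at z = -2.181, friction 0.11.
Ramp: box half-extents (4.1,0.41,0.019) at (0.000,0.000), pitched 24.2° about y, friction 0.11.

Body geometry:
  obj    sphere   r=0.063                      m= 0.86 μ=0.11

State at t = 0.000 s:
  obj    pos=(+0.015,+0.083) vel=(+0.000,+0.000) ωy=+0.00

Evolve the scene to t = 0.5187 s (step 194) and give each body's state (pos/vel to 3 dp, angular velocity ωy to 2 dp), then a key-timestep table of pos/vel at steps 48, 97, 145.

State at t = 0.5187 s:
  obj    pos=(+0.172,+0.012) vel=(+0.604,-0.278) ωy=+8.47

Key-timestep trajectory:
   step    t(s)  obj.x    obj.z    obj.vx   obj.vz 
     48  0.1283   +0.025  +0.079  +0.151  -0.066
     97  0.2594   +0.054  +0.065  +0.303  -0.138
    145  0.3877   +0.103  +0.044  +0.453  -0.204


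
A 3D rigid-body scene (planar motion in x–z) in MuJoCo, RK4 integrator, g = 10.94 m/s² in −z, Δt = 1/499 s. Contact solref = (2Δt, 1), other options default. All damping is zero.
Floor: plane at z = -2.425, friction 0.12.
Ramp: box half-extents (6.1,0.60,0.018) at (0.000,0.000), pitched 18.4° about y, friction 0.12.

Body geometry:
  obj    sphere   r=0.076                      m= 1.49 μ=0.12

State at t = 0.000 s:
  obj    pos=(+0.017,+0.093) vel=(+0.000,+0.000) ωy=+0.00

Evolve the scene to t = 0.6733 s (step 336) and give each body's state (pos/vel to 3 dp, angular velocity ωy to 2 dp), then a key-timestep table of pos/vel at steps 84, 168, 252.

State at t = 0.6733 s:
  obj    pos=(+0.548,-0.083) vel=(+1.576,-0.524) ωy=+21.85

Key-timestep trajectory:
   step    t(s)  obj.x    obj.z    obj.vx   obj.vz 
     84  0.1683   +0.050  +0.082  +0.394  -0.131
    168  0.3367   +0.150  +0.049  +0.788  -0.262
    252  0.5050   +0.316  -0.006  +1.182  -0.393


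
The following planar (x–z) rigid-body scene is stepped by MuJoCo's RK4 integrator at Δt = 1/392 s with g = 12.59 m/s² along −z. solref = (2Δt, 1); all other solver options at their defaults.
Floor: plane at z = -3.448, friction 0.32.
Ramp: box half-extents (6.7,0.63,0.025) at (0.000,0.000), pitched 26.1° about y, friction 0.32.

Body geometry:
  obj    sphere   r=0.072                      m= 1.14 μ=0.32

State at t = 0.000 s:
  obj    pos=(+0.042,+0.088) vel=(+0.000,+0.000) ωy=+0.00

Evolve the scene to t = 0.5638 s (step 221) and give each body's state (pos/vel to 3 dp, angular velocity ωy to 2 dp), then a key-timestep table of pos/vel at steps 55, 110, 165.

State at t = 0.5638 s:
  obj    pos=(+0.607,-0.189) vel=(+2.003,-0.981) ωy=+30.97

Key-timestep trajectory:
   step    t(s)  obj.x    obj.z    obj.vx   obj.vz 
     55  0.1403   +0.077  +0.070  +0.499  -0.244
    110  0.2806   +0.182  +0.019  +0.997  -0.488
    165  0.4209   +0.357  -0.067  +1.496  -0.733


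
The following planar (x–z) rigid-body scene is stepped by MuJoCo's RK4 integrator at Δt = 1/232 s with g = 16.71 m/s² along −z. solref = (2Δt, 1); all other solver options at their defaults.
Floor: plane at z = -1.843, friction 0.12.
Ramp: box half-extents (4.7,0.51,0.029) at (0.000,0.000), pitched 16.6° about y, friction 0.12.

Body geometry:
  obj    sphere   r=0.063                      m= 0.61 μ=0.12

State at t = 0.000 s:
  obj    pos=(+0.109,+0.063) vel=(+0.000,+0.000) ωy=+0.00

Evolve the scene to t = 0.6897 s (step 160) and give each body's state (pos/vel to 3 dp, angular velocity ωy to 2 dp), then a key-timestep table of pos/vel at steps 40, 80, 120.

State at t = 0.6897 s:
  obj    pos=(+0.886,-0.168) vel=(+2.254,-0.672) ωy=+37.32

Key-timestep trajectory:
   step    t(s)  obj.x    obj.z    obj.vx   obj.vz 
     40  0.1724   +0.158  +0.049  +0.564  -0.168
     80  0.3448   +0.303  +0.006  +1.127  -0.336
    120  0.5172   +0.546  -0.067  +1.690  -0.504


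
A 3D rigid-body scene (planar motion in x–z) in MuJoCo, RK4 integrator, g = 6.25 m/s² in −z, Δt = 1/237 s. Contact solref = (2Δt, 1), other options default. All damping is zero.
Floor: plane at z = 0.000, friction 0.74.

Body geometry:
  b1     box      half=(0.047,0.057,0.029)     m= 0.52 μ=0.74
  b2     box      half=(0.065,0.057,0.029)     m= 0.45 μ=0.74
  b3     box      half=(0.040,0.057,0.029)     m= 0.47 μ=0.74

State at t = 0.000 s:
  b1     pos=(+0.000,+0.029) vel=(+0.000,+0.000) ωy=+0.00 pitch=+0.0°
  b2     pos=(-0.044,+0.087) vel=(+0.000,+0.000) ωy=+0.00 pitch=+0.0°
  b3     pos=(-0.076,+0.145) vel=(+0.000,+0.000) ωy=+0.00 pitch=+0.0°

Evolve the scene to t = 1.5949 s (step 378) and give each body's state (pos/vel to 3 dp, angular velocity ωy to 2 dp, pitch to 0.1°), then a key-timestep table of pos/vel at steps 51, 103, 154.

State at t = 1.5949 s:
  b1     pos=(+0.000,+0.029) vel=(+0.000,+0.000) ωy=+0.00 pitch=+0.0°
  b2     pos=(-0.163,+0.065) vel=(+0.000,+0.000) ωy=+0.00 pitch=-138.5°
  b3     pos=(-0.239,+0.029) vel=(+0.000,+0.000) ωy=+0.00 pitch=+180.0°

Key-timestep trajectory:
   step    t(s)  b1.x    b1.z    b1.vx   b1.vz   b2.x    b2.z    b2.vx   b2.vz   b3.x    b3.z    b3.vx   b3.vz 
     51  0.2152   +0.000  +0.029  +0.000  +0.000   -0.056  +0.086  -0.127  -0.040   -0.108  +0.126  -0.314  -0.285
    103  0.4346   +0.000  +0.029  +0.000  +0.000   -0.105  +0.065  -0.274  +0.008   -0.187  +0.048  -0.277  +0.063
    154  0.6498   +0.000  +0.029  +0.000  +0.000   -0.138  +0.071  -0.128  -0.010   -0.239  +0.029  +0.011  +0.016


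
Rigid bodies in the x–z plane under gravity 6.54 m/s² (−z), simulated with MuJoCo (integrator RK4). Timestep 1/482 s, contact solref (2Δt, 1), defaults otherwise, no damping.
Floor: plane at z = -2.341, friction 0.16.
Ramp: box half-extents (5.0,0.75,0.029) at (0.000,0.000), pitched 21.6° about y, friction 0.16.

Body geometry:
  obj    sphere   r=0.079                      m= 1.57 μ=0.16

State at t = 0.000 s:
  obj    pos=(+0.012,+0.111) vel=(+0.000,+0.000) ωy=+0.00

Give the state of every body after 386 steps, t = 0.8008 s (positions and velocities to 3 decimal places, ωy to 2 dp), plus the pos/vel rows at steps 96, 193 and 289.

State at t = 0.8008 s:
  obj    pos=(+0.525,-0.092) vel=(+1.281,-0.507) ωy=+17.43

Key-timestep trajectory:
   step    t(s)  obj.x    obj.z    obj.vx   obj.vz 
     96  0.1992   +0.044  +0.099  +0.319  -0.126
    193  0.4004   +0.140  +0.061  +0.640  -0.254
    289  0.5996   +0.300  -0.002  +0.959  -0.380


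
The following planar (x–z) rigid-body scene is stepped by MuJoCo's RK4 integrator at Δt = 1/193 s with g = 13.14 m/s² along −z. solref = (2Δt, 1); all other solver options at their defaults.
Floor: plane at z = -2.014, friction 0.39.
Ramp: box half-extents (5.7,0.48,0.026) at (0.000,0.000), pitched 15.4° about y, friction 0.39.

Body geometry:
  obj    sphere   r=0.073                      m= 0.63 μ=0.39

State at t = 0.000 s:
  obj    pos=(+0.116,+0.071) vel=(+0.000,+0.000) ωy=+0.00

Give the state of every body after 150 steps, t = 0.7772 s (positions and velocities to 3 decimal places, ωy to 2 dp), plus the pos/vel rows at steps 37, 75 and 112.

State at t = 0.7772 s:
  obj    pos=(+0.842,-0.129) vel=(+1.868,-0.514) ωy=+26.53

Key-timestep trajectory:
   step    t(s)  obj.x    obj.z    obj.vx   obj.vz 
     37  0.1917   +0.160  +0.059  +0.461  -0.127
     75  0.3886   +0.297  +0.021  +0.934  -0.257
    112  0.5803   +0.521  -0.041  +1.395  -0.384


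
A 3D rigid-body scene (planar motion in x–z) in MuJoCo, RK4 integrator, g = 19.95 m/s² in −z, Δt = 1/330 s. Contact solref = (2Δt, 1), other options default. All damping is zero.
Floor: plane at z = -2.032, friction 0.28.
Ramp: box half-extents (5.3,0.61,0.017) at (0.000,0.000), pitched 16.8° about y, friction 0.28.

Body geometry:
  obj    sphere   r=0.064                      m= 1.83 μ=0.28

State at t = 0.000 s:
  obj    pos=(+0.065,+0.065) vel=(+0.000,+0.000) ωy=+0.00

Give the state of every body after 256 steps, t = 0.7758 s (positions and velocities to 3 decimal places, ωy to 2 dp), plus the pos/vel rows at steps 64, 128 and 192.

State at t = 0.7758 s:
  obj    pos=(+1.252,-0.293) vel=(+3.059,-0.924) ωy=+49.92

Key-timestep trajectory:
   step    t(s)  obj.x    obj.z    obj.vx   obj.vz 
     64  0.1939   +0.139  +0.043  +0.765  -0.231
    128  0.3879   +0.362  -0.025  +1.529  -0.462
    192  0.5818   +0.732  -0.137  +2.294  -0.693


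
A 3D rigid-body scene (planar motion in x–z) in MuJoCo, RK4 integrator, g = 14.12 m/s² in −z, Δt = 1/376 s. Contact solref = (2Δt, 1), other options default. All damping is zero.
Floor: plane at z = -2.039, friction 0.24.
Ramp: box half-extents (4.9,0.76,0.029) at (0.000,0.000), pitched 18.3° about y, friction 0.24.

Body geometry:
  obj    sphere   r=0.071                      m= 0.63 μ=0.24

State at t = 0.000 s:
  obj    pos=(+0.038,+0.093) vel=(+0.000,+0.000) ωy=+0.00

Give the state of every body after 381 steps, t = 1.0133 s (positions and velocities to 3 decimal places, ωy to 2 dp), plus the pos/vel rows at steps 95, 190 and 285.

State at t = 1.0133 s:
  obj    pos=(+1.582,-0.418) vel=(+3.047,-1.008) ωy=+45.19

Key-timestep trajectory:
   step    t(s)  obj.x    obj.z    obj.vx   obj.vz 
     95  0.2527   +0.134  +0.061  +0.760  -0.251
    190  0.5053   +0.422  -0.034  +1.519  -0.502
    285  0.7580   +0.902  -0.193  +2.279  -0.754


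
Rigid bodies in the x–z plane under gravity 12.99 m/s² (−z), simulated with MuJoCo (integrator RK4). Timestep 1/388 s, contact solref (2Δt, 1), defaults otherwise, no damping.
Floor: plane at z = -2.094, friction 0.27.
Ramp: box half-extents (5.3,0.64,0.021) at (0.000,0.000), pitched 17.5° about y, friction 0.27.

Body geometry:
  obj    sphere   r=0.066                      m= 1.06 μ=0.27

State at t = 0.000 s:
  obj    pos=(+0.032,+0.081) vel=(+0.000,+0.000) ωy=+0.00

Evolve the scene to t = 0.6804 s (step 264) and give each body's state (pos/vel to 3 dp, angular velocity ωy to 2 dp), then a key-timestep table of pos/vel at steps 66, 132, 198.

State at t = 0.6804 s:
  obj    pos=(+0.648,-0.113) vel=(+1.811,-0.571) ωy=+28.76

Key-timestep trajectory:
   step    t(s)  obj.x    obj.z    obj.vx   obj.vz 
     66  0.1701   +0.071  +0.069  +0.453  -0.143
    132  0.3402   +0.186  +0.033  +0.905  -0.285
    198  0.5103   +0.379  -0.028  +1.358  -0.428


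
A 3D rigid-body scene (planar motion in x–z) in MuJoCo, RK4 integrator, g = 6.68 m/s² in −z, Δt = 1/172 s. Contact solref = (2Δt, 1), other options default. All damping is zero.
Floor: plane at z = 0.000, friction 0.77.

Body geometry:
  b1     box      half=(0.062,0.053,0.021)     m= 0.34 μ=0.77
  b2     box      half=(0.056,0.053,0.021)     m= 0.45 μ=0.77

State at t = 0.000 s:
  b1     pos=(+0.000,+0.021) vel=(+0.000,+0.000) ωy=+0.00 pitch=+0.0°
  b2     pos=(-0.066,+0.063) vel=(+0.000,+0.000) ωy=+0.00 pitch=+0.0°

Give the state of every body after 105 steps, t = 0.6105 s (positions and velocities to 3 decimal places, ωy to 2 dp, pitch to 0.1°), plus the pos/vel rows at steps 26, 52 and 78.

State at t = 0.6105 s:
  b1     pos=(+0.000,+0.021) vel=(+0.000,+0.000) ωy=+0.00 pitch=+0.0°
  b2     pos=(-0.079,+0.054) vel=(+0.000,+0.000) ωy=+0.01 pitch=-44.7°

Key-timestep trajectory:
   step    t(s)  b1.x    b1.z    b1.vx   b1.vz   b2.x    b2.z    b2.vx   b2.vz 
     26  0.1512   +0.000  +0.021  +0.000  +0.000   -0.070  +0.062  -0.065  -0.027
     52  0.3023   +0.000  +0.021  +0.000  +0.000   -0.084  +0.056  -0.044  +0.028
     78  0.4535   +0.000  +0.021  +0.000  +0.000   -0.079  +0.055  -0.021  -0.008


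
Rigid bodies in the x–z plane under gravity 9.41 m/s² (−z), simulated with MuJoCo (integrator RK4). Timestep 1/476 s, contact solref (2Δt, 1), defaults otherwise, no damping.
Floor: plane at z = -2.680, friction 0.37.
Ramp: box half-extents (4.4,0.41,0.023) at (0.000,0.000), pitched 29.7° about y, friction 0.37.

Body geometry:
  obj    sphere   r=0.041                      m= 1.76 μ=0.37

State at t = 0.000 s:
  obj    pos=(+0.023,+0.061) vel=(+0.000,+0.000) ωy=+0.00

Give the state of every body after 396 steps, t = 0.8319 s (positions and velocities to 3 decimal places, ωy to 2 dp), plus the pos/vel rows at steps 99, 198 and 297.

State at t = 0.8319 s:
  obj    pos=(+1.024,-0.510) vel=(+2.407,-1.373) ωy=+67.57

Key-timestep trajectory:
   step    t(s)  obj.x    obj.z    obj.vx   obj.vz 
     99  0.2080   +0.085  +0.025  +0.602  -0.343
    198  0.4160   +0.273  -0.082  +1.203  -0.686
    297  0.6239   +0.586  -0.261  +1.805  -1.030


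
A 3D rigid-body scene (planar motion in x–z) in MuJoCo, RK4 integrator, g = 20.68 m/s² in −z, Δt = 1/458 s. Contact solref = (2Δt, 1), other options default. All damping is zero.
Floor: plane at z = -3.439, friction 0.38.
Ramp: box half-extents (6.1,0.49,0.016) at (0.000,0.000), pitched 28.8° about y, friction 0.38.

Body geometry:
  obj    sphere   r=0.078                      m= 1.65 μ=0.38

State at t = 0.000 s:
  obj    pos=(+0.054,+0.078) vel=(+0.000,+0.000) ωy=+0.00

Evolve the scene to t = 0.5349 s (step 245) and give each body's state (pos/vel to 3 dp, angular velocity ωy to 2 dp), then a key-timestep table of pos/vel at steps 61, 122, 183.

State at t = 0.5349 s:
  obj    pos=(+0.946,-0.413) vel=(+3.336,-1.834) ωy=+48.80

Key-timestep trajectory:
   step    t(s)  obj.x    obj.z    obj.vx   obj.vz 
     61  0.1332   +0.109  +0.047  +0.831  -0.457
    122  0.2664   +0.275  -0.044  +1.661  -0.913
    183  0.3996   +0.552  -0.196  +2.492  -1.370


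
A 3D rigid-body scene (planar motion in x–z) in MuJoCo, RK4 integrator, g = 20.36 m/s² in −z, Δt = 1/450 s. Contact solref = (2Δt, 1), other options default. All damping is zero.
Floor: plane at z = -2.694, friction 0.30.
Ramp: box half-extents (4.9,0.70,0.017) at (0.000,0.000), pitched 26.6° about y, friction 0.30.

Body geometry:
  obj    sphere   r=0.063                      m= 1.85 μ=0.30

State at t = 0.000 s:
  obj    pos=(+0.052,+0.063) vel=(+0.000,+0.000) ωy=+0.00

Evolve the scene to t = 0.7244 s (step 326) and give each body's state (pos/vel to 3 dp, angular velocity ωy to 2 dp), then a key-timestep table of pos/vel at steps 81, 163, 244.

State at t = 0.7244 s:
  obj    pos=(+1.580,-0.702) vel=(+4.218,-2.112) ωy=+74.87

Key-timestep trajectory:
   step    t(s)  obj.x    obj.z    obj.vx   obj.vz 
     81  0.1800   +0.147  +0.016  +1.048  -0.525
    163  0.3622   +0.434  -0.128  +2.109  -1.056
    244  0.5422   +0.908  -0.365  +3.157  -1.581


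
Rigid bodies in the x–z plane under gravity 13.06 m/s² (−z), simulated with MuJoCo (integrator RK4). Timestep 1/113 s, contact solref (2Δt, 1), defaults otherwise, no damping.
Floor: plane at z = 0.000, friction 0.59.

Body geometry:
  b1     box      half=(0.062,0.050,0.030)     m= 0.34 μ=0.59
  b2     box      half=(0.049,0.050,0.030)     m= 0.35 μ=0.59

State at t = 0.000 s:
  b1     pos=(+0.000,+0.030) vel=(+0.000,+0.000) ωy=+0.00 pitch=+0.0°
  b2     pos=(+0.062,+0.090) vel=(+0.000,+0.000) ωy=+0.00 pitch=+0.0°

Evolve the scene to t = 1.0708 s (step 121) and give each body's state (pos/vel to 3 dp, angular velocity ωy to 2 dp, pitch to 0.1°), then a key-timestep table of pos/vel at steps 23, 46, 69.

State at t = 1.0708 s:
  b1     pos=(+0.000,+0.030) vel=(+0.000,+0.000) ωy=+0.00 pitch=+0.0°
  b2     pos=(+0.105,+0.049) vel=(+0.000,+0.000) ωy=+0.00 pitch=+90.0°

Key-timestep trajectory:
   step    t(s)  b1.x    b1.z    b1.vx   b1.vz   b2.x    b2.z    b2.vx   b2.vz 
     23  0.2035   +0.000  +0.030  +0.000  +0.000   +0.063  +0.090  +0.014  +0.000
     46  0.4071   +0.000  +0.030  -0.001  +0.000   +0.078  +0.085  +0.208  -0.113
     69  0.6106   +0.000  +0.030  +0.000  +0.000   +0.108  +0.050  -0.170  -0.085


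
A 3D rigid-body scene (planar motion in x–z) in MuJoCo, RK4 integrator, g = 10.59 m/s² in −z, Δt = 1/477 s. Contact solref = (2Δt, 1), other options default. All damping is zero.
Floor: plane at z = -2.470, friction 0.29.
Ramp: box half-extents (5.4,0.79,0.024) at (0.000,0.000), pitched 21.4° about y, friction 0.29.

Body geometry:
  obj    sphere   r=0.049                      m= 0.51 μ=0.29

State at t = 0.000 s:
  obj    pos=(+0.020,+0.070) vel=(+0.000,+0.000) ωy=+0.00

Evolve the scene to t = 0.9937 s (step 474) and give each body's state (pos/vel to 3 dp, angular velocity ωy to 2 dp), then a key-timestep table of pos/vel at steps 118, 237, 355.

State at t = 0.9937 s:
  obj    pos=(+1.289,-0.427) vel=(+2.554,-1.001) ωy=+55.97

Key-timestep trajectory:
   step    t(s)  obj.x    obj.z    obj.vx   obj.vz 
    118  0.2474   +0.099  +0.040  +0.636  -0.249
    237  0.4969   +0.337  -0.054  +1.277  -0.500
    355  0.7442   +0.732  -0.208  +1.913  -0.750


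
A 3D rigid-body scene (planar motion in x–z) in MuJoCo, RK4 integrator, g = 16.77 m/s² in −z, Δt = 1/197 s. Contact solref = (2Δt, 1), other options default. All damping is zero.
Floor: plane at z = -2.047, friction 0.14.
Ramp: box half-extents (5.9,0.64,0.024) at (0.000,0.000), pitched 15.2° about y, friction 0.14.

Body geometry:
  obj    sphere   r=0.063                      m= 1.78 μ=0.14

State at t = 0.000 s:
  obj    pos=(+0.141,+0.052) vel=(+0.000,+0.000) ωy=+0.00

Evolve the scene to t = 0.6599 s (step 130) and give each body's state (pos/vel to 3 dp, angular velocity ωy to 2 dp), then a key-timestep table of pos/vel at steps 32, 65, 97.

State at t = 0.6599 s:
  obj    pos=(+0.801,-0.127) vel=(+2.000,-0.543) ωy=+32.89

Key-timestep trajectory:
   step    t(s)  obj.x    obj.z    obj.vx   obj.vz 
     32  0.1624   +0.181  +0.041  +0.492  -0.134
     65  0.3299   +0.306  +0.007  +1.000  -0.272
     97  0.4924   +0.508  -0.048  +1.492  -0.405


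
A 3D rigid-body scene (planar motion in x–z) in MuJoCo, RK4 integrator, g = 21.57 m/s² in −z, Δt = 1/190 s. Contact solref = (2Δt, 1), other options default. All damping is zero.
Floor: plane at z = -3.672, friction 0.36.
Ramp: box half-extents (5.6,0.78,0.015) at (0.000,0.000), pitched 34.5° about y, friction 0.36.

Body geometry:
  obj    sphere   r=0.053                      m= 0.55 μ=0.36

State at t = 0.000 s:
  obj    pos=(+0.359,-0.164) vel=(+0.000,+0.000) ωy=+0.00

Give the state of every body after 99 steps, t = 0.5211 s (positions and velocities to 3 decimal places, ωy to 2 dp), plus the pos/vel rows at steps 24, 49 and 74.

State at t = 0.5211 s:
  obj    pos=(+1.335,-0.835) vel=(+3.748,-2.576) ωy=+85.76

Key-timestep trajectory:
   step    t(s)  obj.x    obj.z    obj.vx   obj.vz 
     24  0.1263   +0.416  -0.204  +0.909  -0.625
     49  0.2579   +0.598  -0.329  +1.855  -1.275
     74  0.3895   +0.905  -0.539  +2.801  -1.925


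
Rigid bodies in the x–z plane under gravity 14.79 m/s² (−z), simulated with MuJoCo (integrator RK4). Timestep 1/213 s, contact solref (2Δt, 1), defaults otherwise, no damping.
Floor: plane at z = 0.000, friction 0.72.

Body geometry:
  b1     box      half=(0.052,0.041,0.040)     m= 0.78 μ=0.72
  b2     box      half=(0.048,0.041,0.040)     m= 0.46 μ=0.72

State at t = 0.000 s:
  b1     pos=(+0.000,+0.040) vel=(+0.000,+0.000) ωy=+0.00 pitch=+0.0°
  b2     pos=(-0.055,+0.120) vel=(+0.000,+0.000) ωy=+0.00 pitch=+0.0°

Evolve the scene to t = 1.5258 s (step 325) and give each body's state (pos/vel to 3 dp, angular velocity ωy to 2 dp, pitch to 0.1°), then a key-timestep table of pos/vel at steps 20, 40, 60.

State at t = 1.5258 s:
  b1     pos=(+0.000,+0.040) vel=(+0.000,+0.000) ωy=+0.00 pitch=+0.0°
  b2     pos=(-0.103,+0.048) vel=(+0.000,+0.000) ωy=+0.00 pitch=-90.0°

Key-timestep trajectory:
   step    t(s)  b1.x    b1.z    b1.vx   b1.vz   b2.x    b2.z    b2.vx   b2.vz 
     20  0.0939   +0.000  +0.040  +0.000  +0.000   -0.058  +0.120  -0.075  -0.011
     40  0.1878   +0.000  +0.040  +0.000  +0.000   -0.073  +0.114  -0.259  -0.177
     60  0.2817   +0.000  +0.040  +0.000  +0.000   -0.103  +0.059  -0.337  -1.221


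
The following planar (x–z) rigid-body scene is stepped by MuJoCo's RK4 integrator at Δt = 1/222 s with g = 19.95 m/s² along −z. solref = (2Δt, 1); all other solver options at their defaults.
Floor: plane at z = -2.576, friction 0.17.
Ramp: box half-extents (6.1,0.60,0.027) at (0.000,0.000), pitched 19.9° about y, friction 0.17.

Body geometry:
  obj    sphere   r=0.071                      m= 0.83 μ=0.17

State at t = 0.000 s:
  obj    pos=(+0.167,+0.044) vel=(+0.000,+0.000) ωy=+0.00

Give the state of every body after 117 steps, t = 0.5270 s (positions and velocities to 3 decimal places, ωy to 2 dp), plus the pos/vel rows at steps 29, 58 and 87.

State at t = 0.5270 s:
  obj    pos=(+0.801,-0.186) vel=(+2.404,-0.870) ωy=+35.99

Key-timestep trajectory:
   step    t(s)  obj.x    obj.z    obj.vx   obj.vz 
     29  0.1306   +0.206  +0.030  +0.596  -0.216
     58  0.2613   +0.323  -0.013  +1.192  -0.431
     87  0.3919   +0.517  -0.083  +1.788  -0.647


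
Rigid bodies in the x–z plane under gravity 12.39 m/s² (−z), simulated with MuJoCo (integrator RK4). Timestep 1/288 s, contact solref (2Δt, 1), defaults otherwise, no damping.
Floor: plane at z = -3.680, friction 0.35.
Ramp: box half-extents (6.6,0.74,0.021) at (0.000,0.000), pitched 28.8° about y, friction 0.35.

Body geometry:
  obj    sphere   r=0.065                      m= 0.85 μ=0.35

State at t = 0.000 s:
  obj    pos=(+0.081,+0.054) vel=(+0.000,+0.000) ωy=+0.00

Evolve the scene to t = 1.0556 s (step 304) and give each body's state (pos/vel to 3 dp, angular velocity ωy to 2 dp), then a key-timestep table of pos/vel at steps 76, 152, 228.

State at t = 1.0556 s:
  obj    pos=(+2.162,-1.091) vel=(+3.944,-2.168) ωy=+69.23

Key-timestep trajectory:
   step    t(s)  obj.x    obj.z    obj.vx   obj.vz 
     76  0.2639   +0.211  -0.018  +0.986  -0.542
    152  0.5278   +0.601  -0.232  +1.972  -1.084
    228  0.7917   +1.252  -0.590  +2.958  -1.626


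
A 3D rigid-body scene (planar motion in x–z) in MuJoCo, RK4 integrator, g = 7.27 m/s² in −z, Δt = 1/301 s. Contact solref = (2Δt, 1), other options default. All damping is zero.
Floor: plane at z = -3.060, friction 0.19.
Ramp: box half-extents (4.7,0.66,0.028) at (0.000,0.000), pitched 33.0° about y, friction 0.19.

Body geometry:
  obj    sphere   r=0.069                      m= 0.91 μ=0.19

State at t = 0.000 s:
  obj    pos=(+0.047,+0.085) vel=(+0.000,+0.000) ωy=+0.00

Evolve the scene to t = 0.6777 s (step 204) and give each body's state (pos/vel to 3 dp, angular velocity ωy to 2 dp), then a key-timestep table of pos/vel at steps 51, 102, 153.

State at t = 0.6777 s:
  obj    pos=(+0.592,-0.269) vel=(+1.608,-1.044) ωy=+27.77

Key-timestep trajectory:
   step    t(s)  obj.x    obj.z    obj.vx   obj.vz 
     51  0.1694   +0.081  +0.063  +0.402  -0.261
    102  0.3389   +0.183  -0.003  +0.804  -0.522
    153  0.5083   +0.354  -0.114  +1.206  -0.783


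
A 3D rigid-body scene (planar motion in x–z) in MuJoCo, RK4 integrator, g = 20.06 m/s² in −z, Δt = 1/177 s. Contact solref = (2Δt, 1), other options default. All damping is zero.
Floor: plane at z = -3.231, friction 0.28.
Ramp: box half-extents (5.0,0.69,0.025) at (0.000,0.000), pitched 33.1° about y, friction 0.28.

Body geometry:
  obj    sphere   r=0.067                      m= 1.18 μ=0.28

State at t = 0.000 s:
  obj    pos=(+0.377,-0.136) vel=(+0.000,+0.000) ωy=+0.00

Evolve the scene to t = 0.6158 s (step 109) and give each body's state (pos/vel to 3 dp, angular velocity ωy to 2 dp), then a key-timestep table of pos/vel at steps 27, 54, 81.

State at t = 0.6158 s:
  obj    pos=(+1.620,-0.946) vel=(+4.037,-2.632) ωy=+71.89

Key-timestep trajectory:
   step    t(s)  obj.x    obj.z    obj.vx   obj.vz 
     27  0.1525   +0.453  -0.186  +1.001  -0.652
     54  0.3051   +0.682  -0.335  +2.000  -1.304
     81  0.4576   +1.064  -0.584  +3.000  -1.956


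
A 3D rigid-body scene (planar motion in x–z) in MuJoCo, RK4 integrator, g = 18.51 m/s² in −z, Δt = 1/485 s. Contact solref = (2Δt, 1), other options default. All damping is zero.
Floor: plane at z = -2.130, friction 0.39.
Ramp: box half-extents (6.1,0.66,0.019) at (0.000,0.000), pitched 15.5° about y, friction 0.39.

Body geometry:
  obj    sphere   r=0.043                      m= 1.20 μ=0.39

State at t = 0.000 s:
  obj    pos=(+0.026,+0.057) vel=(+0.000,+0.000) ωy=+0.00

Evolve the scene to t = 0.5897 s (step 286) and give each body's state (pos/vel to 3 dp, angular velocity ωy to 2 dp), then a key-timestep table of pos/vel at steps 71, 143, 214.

State at t = 0.5897 s:
  obj    pos=(+0.618,-0.107) vel=(+2.008,-0.557) ωy=+48.45

Key-timestep trajectory:
   step    t(s)  obj.x    obj.z    obj.vx   obj.vz 
     71  0.1464   +0.063  +0.047  +0.499  -0.138
    143  0.2948   +0.174  +0.016  +1.004  -0.278
    214  0.4412   +0.358  -0.035  +1.502  -0.417


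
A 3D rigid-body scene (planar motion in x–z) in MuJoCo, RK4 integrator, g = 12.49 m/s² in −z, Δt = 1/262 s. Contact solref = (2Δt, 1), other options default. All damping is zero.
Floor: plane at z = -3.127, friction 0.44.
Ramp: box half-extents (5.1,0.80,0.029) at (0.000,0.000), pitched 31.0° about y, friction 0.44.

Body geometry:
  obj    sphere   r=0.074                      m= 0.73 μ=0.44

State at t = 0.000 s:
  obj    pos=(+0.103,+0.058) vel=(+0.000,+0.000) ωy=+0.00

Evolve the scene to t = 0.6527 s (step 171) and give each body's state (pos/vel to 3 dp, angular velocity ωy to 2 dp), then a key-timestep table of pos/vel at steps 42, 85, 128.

State at t = 0.6527 s:
  obj    pos=(+0.942,-0.446) vel=(+2.571,-1.545) ωy=+40.52

Key-timestep trajectory:
   step    t(s)  obj.x    obj.z    obj.vx   obj.vz 
     42  0.1603   +0.154  +0.028  +0.632  -0.379
     85  0.3244   +0.310  -0.066  +1.278  -0.768
    128  0.4885   +0.573  -0.224  +1.924  -1.156


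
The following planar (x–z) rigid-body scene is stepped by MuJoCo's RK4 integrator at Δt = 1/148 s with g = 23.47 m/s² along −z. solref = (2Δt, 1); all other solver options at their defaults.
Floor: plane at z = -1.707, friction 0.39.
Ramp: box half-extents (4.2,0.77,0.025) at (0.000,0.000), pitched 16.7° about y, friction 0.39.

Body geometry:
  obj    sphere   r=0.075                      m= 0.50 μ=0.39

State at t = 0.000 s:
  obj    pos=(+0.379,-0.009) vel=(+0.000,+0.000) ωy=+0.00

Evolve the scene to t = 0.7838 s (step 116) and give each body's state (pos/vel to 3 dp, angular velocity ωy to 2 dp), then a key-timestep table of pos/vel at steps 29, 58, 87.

State at t = 0.7838 s:
  obj    pos=(+1.796,-0.435) vel=(+3.616,-1.085) ωy=+50.33

Key-timestep trajectory:
   step    t(s)  obj.x    obj.z    obj.vx   obj.vz 
     29  0.1959   +0.468  -0.036  +0.904  -0.271
     58  0.3919   +0.733  -0.116  +1.808  -0.542
     87  0.5878   +1.176  -0.249  +2.712  -0.814


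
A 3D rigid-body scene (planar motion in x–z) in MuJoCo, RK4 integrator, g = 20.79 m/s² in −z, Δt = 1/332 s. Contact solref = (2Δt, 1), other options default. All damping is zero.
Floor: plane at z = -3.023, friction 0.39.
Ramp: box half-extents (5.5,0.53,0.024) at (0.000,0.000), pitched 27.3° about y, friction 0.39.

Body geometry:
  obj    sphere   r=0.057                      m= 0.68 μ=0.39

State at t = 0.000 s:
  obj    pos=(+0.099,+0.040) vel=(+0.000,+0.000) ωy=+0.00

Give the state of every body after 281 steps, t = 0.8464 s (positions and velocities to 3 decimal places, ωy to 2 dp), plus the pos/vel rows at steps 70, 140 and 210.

State at t = 0.8464 s:
  obj    pos=(+2.267,-1.079) vel=(+5.123,-2.644) ωy=+101.12

Key-timestep trajectory:
   step    t(s)  obj.x    obj.z    obj.vx   obj.vz 
     70  0.2108   +0.234  -0.029  +1.276  -0.659
    140  0.4217   +0.637  -0.238  +2.552  -1.317
    210  0.6325   +1.310  -0.585  +3.828  -1.976


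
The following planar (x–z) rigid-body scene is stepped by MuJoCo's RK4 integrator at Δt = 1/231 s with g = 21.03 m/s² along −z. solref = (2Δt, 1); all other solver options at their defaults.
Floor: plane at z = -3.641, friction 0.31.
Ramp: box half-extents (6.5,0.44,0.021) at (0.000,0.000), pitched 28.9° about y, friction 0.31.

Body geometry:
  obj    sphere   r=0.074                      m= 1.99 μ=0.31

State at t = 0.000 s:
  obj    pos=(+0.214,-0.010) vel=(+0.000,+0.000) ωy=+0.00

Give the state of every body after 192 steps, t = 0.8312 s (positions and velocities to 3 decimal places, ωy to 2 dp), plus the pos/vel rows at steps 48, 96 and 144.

State at t = 0.8312 s:
  obj    pos=(+2.410,-1.222) vel=(+5.283,-2.916) ωy=+81.53

Key-timestep trajectory:
   step    t(s)  obj.x    obj.z    obj.vx   obj.vz 
     48  0.2078   +0.351  -0.085  +1.321  -0.729
     96  0.4156   +0.763  -0.313  +2.641  -1.458
    144  0.6234   +1.449  -0.691  +3.962  -2.187


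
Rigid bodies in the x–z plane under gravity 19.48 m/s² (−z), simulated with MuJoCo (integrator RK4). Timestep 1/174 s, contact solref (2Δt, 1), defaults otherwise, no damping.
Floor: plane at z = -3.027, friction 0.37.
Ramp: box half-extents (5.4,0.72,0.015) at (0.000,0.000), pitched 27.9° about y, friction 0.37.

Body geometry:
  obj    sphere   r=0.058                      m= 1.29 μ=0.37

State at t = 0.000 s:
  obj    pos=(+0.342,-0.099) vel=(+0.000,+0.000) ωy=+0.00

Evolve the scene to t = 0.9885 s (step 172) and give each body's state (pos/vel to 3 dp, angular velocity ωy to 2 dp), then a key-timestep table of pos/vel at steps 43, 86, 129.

State at t = 0.9885 s:
  obj    pos=(+3.154,-1.587) vel=(+5.688,-3.011) ωy=+110.95

Key-timestep trajectory:
   step    t(s)  obj.x    obj.z    obj.vx   obj.vz 
     43  0.2471   +0.518  -0.192  +1.422  -0.753
     86  0.4943   +1.045  -0.471  +2.844  -1.506
    129  0.7414   +1.924  -0.936  +4.266  -2.259


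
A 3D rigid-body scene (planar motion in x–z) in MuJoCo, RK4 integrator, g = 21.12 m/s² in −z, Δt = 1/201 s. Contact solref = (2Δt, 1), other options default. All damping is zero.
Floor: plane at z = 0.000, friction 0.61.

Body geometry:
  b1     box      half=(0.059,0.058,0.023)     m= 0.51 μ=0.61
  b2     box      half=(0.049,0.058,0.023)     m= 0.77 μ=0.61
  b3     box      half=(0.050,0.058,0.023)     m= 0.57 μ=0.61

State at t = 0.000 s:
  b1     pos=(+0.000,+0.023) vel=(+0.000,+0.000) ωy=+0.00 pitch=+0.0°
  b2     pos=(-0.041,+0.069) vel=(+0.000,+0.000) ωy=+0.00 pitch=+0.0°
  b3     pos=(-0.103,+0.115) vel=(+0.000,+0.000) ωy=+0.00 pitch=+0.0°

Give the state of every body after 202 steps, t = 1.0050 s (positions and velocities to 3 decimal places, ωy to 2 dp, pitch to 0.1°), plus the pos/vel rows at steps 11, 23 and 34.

State at t = 1.0050 s:
  b1     pos=(+0.000,+0.023) vel=(+0.000,+0.000) ωy=+0.00 pitch=+0.0°
  b2     pos=(-0.041,+0.069) vel=(+0.000,+0.000) ωy=+0.00 pitch=+0.0°
  b3     pos=(-0.124,+0.050) vel=(+0.000,+0.000) ωy=+0.00 pitch=-90.0°

Key-timestep trajectory:
   step    t(s)  b1.x    b1.z    b1.vx   b1.vz   b2.x    b2.z    b2.vx   b2.vz   b3.x    b3.z    b3.vx   b3.vz 
     11  0.0547   +0.000  +0.023  +0.001  +0.002   -0.041  +0.069  +0.007  +0.001   -0.108  +0.111  -0.186  -0.178
     23  0.1144   +0.000  +0.023  +0.000  +0.000   -0.041  +0.069  +0.000  +0.001   -0.122  +0.080  -0.241  -1.039
     34  0.1692   +0.000  +0.023  +0.000  +0.000   -0.041  +0.069  +0.000  +0.000   -0.125  +0.048  +0.114  +0.150


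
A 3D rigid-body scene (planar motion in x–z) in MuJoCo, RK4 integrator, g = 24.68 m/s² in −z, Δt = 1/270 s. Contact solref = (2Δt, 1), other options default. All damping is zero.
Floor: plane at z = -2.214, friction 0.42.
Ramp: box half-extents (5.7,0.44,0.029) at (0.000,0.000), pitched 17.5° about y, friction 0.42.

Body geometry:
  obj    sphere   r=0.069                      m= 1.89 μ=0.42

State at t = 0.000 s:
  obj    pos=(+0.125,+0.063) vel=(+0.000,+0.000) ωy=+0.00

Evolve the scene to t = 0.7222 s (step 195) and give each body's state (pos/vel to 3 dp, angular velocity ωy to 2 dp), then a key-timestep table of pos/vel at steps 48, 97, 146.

State at t = 0.7222 s:
  obj    pos=(+1.444,-0.352) vel=(+3.651,-1.151) ωy=+55.48

Key-timestep trajectory:
   step    t(s)  obj.x    obj.z    obj.vx   obj.vz 
     48  0.1778   +0.205  +0.038  +0.899  -0.283
     97  0.3593   +0.451  -0.040  +1.816  -0.573
    146  0.5407   +0.864  -0.170  +2.734  -0.862


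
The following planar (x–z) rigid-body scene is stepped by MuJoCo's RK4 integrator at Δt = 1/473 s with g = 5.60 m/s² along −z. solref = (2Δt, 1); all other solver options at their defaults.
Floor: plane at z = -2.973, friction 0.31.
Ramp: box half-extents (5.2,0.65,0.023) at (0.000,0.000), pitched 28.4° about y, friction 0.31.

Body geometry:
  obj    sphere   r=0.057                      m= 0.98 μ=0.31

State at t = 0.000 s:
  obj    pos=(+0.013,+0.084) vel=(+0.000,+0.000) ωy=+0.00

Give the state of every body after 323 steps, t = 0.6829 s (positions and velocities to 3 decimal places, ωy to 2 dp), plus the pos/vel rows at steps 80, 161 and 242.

State at t = 0.6829 s:
  obj    pos=(+0.403,-0.127) vel=(+1.143,-0.618) ωy=+22.79

Key-timestep trajectory:
   step    t(s)  obj.x    obj.z    obj.vx   obj.vz 
     80  0.1691   +0.037  +0.071  +0.283  -0.153
    161  0.3404   +0.110  +0.031  +0.570  -0.308
    242  0.5116   +0.232  -0.035  +0.856  -0.463


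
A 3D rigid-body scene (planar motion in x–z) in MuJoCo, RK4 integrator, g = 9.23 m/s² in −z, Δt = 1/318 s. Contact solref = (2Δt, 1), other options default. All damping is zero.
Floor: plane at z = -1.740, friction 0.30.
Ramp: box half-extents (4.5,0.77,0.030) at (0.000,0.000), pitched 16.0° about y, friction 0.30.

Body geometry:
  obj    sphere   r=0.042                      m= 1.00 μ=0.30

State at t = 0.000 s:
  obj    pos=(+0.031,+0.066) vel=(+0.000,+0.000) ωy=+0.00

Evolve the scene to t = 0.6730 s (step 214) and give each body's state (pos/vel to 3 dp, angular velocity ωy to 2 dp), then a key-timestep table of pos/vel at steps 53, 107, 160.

State at t = 0.6730 s:
  obj    pos=(+0.427,-0.047) vel=(+1.176,-0.337) ωy=+29.11

Key-timestep trajectory:
   step    t(s)  obj.x    obj.z    obj.vx   obj.vz 
     53  0.1667   +0.055  +0.059  +0.291  -0.084
    107  0.3365   +0.130  +0.038  +0.588  -0.169
    160  0.5031   +0.252  +0.003  +0.879  -0.252


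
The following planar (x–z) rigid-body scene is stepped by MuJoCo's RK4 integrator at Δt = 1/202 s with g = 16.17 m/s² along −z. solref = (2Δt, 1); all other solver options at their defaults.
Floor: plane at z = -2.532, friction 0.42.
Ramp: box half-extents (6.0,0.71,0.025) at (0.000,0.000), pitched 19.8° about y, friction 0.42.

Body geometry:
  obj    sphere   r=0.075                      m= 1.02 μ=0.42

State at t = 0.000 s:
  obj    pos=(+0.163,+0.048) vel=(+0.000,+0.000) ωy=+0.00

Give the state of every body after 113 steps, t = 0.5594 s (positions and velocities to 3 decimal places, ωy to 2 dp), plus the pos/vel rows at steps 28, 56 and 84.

State at t = 0.5594 s:
  obj    pos=(+0.739,-0.160) vel=(+2.059,-0.741) ωy=+29.17

Key-timestep trajectory:
   step    t(s)  obj.x    obj.z    obj.vx   obj.vz 
     28  0.1386   +0.198  +0.035  +0.510  -0.184
     56  0.2772   +0.304  -0.003  +1.021  -0.367
     84  0.4158   +0.481  -0.067  +1.531  -0.551
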